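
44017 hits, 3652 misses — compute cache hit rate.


Formula: hit rate = hits / (hits + misses) * 100
hit rate = 44017 / (44017 + 3652) * 100
hit rate = 44017 / 47669 * 100
hit rate = 92.34%

92.34%


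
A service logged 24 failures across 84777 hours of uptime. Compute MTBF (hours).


Formula: MTBF = Total operating time / Number of failures
MTBF = 84777 / 24
MTBF = 3532.38 hours

3532.38 hours


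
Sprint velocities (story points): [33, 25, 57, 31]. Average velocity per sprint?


Formula: Avg velocity = Total points / Number of sprints
Points: [33, 25, 57, 31]
Sum = 33 + 25 + 57 + 31 = 146
Avg velocity = 146 / 4 = 36.5 points/sprint

36.5 points/sprint


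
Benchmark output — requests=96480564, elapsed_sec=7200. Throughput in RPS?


Formula: throughput = requests / seconds
throughput = 96480564 / 7200
throughput = 13400.08 requests/second

13400.08 requests/second


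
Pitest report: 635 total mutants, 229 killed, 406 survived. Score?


Mutation score = killed / total * 100
Mutation score = 229 / 635 * 100
Mutation score = 36.06%

36.06%


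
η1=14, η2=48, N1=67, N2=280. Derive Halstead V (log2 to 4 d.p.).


Formula: V = N * log2(η), where N = N1 + N2 and η = η1 + η2
η = 14 + 48 = 62
N = 67 + 280 = 347
log2(62) ≈ 5.9542
V = 347 * 5.9542 = 2066.11

2066.11


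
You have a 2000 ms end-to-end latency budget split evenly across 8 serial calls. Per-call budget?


Formula: per_stage = total_budget / stages
per_stage = 2000 / 8
per_stage = 250.0 ms

250.0 ms


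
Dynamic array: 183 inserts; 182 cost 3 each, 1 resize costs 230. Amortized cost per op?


Formula: Amortized cost = Total cost / Operations
Total cost = (182 * 3) + (1 * 230)
Total cost = 546 + 230 = 776
Amortized = 776 / 183 = 4.2404

4.2404


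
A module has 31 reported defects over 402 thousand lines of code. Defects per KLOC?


Defect density = defects / KLOC
Defect density = 31 / 402
Defect density = 0.077 defects/KLOC

0.077 defects/KLOC


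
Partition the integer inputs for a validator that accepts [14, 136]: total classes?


Valid range: [14, 136]
Class 1: x < 14 — invalid
Class 2: 14 ≤ x ≤ 136 — valid
Class 3: x > 136 — invalid
Total equivalence classes: 3

3 equivalence classes


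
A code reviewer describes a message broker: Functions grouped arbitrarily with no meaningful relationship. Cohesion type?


Reasoning: Worst: random grouping
Type: Coincidental cohesion

Coincidental cohesion


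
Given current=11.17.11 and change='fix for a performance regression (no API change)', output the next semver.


Current: 11.17.11
Change category: 'fix for a performance regression (no API change)' → patch bump
SemVer rule: patch bump → increment PATCH (MAJOR and MINOR unchanged)
New: 11.17.12

11.17.12


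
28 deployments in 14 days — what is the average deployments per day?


Formula: deployments per day = releases / days
= 28 / 14
= 2.0 deploys/day
(equivalently, 14.0 deploys/week)

2.0 deploys/day


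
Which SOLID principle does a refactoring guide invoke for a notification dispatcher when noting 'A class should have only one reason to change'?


This describes the Single Responsibility Principle (SRP)

Single Responsibility Principle (SRP)


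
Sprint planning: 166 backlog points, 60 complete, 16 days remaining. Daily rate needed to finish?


Formula: Required rate = Remaining points / Days left
Remaining = 166 - 60 = 106 points
Required rate = 106 / 16 = 6.63 points/day

6.63 points/day


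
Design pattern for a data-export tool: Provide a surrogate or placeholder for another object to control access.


This matches the Proxy pattern

Proxy


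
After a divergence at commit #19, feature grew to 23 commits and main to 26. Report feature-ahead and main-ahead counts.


Common ancestor: commit #19
feature commits after divergence: 23 - 19 = 4
main commits after divergence: 26 - 19 = 7
feature is 4 commits ahead of main
main is 7 commits ahead of feature

feature ahead: 4, main ahead: 7


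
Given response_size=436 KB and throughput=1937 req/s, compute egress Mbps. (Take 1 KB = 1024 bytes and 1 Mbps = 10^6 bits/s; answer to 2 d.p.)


Formula: Mbps = payload_bytes * RPS * 8 / 1e6
Payload per request = 436 KB = 436 * 1024 = 446464 bytes
Total bytes/sec = 446464 * 1937 = 864800768
Total bits/sec = 864800768 * 8 = 6918406144
Mbps = 6918406144 / 1e6 = 6918.41

6918.41 Mbps


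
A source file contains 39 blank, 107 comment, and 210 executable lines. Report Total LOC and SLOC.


Total LOC = blank + comment + code
Total LOC = 39 + 107 + 210 = 356
SLOC (source only) = code = 210

Total LOC: 356, SLOC: 210


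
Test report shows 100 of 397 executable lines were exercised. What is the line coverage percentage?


Coverage = covered / total * 100
Coverage = 100 / 397 * 100
Coverage = 25.19%

25.19%


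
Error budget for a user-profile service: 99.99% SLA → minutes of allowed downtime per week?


Formula: allowed downtime = period * (100 - SLA) / 100
Period (week) = 10080 minutes
Unavailability fraction = (100 - 99.99) / 100
Allowed downtime = 10080 * (100 - 99.99) / 100
Allowed downtime = 1.008 minutes

1.008 minutes


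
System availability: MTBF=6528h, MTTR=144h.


Availability = MTBF / (MTBF + MTTR)
Availability = 6528 / (6528 + 144)
Availability = 6528 / 6672
Availability = 97.8417%

97.8417%


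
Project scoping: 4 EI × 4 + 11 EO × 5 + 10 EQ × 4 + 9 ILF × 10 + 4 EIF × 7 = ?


UFP = EI*4 + EO*5 + EQ*4 + ILF*10 + EIF*7
UFP = 4*4 + 11*5 + 10*4 + 9*10 + 4*7
UFP = 16 + 55 + 40 + 90 + 28
UFP = 229

229


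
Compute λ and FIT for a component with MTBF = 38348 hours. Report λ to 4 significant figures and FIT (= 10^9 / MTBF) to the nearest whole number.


Formula: λ = 1 / MTBF; FIT = λ × 1e9 = 1e9 / MTBF
λ = 1 / 38348 ≈ 2.608e-05 failures/hour
FIT = 1e9 / 38348 ≈ 26077 failures per 1e9 hours (nearest whole number)

λ = 2.608e-05 /h, FIT = 26077


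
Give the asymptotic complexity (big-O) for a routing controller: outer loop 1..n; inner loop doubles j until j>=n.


Reasoning: linear outer times logarithmic inner
Complexity: O(n log n)

O(n log n)


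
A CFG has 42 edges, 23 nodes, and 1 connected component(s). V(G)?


Formula: V(G) = E - N + 2P
V(G) = 42 - 23 + 2*1
V(G) = 19 + 2
V(G) = 21

21


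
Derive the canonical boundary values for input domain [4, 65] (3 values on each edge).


Range: [4, 65]
Boundaries: just below min, min, min+1, max-1, max, just above max
Values: [3, 4, 5, 64, 65, 66]

[3, 4, 5, 64, 65, 66]


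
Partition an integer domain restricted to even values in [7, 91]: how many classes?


Constraint: even integers in [7, 91]
Class 1: x < 7 — out-of-range invalid
Class 2: x in [7,91] but odd — wrong type invalid
Class 3: x in [7,91] and even — valid
Class 4: x > 91 — out-of-range invalid
Total equivalence classes: 4

4 equivalence classes


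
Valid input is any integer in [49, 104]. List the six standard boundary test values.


Range: [49, 104]
Boundaries: just below min, min, min+1, max-1, max, just above max
Values: [48, 49, 50, 103, 104, 105]

[48, 49, 50, 103, 104, 105]


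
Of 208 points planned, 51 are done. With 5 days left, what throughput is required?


Formula: Required rate = Remaining points / Days left
Remaining = 208 - 51 = 157 points
Required rate = 157 / 5 = 31.4 points/day

31.4 points/day


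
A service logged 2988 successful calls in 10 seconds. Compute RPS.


Formula: throughput = requests / seconds
throughput = 2988 / 10
throughput = 298.8 requests/second

298.8 requests/second


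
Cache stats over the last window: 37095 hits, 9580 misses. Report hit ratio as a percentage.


Formula: hit rate = hits / (hits + misses) * 100
hit rate = 37095 / (37095 + 9580) * 100
hit rate = 37095 / 46675 * 100
hit rate = 79.48%

79.48%


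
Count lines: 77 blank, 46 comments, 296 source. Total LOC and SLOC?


Total LOC = blank + comment + code
Total LOC = 77 + 46 + 296 = 419
SLOC (source only) = code = 296

Total LOC: 419, SLOC: 296


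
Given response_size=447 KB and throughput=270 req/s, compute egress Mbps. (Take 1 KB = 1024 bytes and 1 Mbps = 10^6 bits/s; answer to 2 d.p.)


Formula: Mbps = payload_bytes * RPS * 8 / 1e6
Payload per request = 447 KB = 447 * 1024 = 457728 bytes
Total bytes/sec = 457728 * 270 = 123586560
Total bits/sec = 123586560 * 8 = 988692480
Mbps = 988692480 / 1e6 = 988.69

988.69 Mbps


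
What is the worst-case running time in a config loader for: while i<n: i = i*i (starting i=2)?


Reasoning: squaring drives double-exponential growth; iterations ~ log log n
Complexity: O(log log n)

O(log log n)


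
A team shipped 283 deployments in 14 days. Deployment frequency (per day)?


Formula: deployments per day = releases / days
= 283 / 14
= 20.214 deploys/day
(equivalently, 141.5 deploys/week)

20.214 deploys/day


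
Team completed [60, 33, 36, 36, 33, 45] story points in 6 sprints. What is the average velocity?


Formula: Avg velocity = Total points / Number of sprints
Points: [60, 33, 36, 36, 33, 45]
Sum = 60 + 33 + 36 + 36 + 33 + 45 = 243
Avg velocity = 243 / 6 = 40.5 points/sprint

40.5 points/sprint


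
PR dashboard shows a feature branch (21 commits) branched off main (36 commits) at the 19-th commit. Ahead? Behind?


Common ancestor: commit #19
feature commits after divergence: 21 - 19 = 2
main commits after divergence: 36 - 19 = 17
feature is 2 commits ahead of main
main is 17 commits ahead of feature

feature ahead: 2, main ahead: 17


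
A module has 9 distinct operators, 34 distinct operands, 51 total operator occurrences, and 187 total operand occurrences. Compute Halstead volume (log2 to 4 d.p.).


Formula: V = N * log2(η), where N = N1 + N2 and η = η1 + η2
η = 9 + 34 = 43
N = 51 + 187 = 238
log2(43) ≈ 5.4263
V = 238 * 5.4263 = 1291.46

1291.46


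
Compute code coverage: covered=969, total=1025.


Coverage = covered / total * 100
Coverage = 969 / 1025 * 100
Coverage = 94.54%

94.54%


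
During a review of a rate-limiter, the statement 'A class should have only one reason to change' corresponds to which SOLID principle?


This describes the Single Responsibility Principle (SRP)

Single Responsibility Principle (SRP)


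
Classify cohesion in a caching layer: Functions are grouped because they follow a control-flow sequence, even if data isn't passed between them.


Reasoning: Grouped by order of execution within a routine, not by data flow
Type: Procedural cohesion

Procedural cohesion


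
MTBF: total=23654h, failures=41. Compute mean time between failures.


Formula: MTBF = Total operating time / Number of failures
MTBF = 23654 / 41
MTBF = 576.93 hours

576.93 hours


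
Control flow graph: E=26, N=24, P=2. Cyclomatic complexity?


Formula: V(G) = E - N + 2P
V(G) = 26 - 24 + 2*2
V(G) = 2 + 4
V(G) = 6

6


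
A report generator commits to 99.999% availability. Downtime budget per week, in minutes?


Formula: allowed downtime = period * (100 - SLA) / 100
Period (week) = 10080 minutes
Unavailability fraction = (100 - 99.999) / 100
Allowed downtime = 10080 * (100 - 99.999) / 100
Allowed downtime = 0.1008 minutes

0.1008 minutes


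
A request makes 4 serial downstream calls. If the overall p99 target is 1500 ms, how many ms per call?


Formula: per_stage = total_budget / stages
per_stage = 1500 / 4
per_stage = 375.0 ms

375.0 ms


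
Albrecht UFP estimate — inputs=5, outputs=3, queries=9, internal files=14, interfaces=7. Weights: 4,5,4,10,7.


UFP = EI*4 + EO*5 + EQ*4 + ILF*10 + EIF*7
UFP = 5*4 + 3*5 + 9*4 + 14*10 + 7*7
UFP = 20 + 15 + 36 + 140 + 49
UFP = 260

260


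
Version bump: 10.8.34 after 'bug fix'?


Current: 10.8.34
Change category: 'bug fix' → patch bump
SemVer rule: patch bump → increment PATCH (MAJOR and MINOR unchanged)
New: 10.8.35

10.8.35


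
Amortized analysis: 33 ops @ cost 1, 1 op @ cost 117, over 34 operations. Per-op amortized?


Formula: Amortized cost = Total cost / Operations
Total cost = (33 * 1) + (1 * 117)
Total cost = 33 + 117 = 150
Amortized = 150 / 34 = 4.4118

4.4118


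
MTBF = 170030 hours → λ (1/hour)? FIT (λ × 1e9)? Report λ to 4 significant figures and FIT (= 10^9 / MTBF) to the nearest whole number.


Formula: λ = 1 / MTBF; FIT = λ × 1e9 = 1e9 / MTBF
λ = 1 / 170030 ≈ 5.881e-06 failures/hour
FIT = 1e9 / 170030 ≈ 5881 failures per 1e9 hours (nearest whole number)

λ = 5.881e-06 /h, FIT = 5881


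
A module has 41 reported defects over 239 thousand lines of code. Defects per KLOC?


Defect density = defects / KLOC
Defect density = 41 / 239
Defect density = 0.172 defects/KLOC

0.172 defects/KLOC


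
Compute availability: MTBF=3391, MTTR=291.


Availability = MTBF / (MTBF + MTTR)
Availability = 3391 / (3391 + 291)
Availability = 3391 / 3682
Availability = 92.0967%

92.0967%


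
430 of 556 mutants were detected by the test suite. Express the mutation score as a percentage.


Mutation score = killed / total * 100
Mutation score = 430 / 556 * 100
Mutation score = 77.34%

77.34%


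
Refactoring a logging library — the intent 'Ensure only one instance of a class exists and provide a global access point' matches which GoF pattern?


This matches the Singleton pattern

Singleton


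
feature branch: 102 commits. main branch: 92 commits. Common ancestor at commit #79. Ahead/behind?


Common ancestor: commit #79
feature commits after divergence: 102 - 79 = 23
main commits after divergence: 92 - 79 = 13
feature is 23 commits ahead of main
main is 13 commits ahead of feature

feature ahead: 23, main ahead: 13


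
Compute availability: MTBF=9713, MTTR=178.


Availability = MTBF / (MTBF + MTTR)
Availability = 9713 / (9713 + 178)
Availability = 9713 / 9891
Availability = 98.2004%

98.2004%


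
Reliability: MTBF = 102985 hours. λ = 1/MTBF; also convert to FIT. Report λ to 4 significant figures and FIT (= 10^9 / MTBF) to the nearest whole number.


Formula: λ = 1 / MTBF; FIT = λ × 1e9 = 1e9 / MTBF
λ = 1 / 102985 ≈ 9.710e-06 failures/hour
FIT = 1e9 / 102985 ≈ 9710 failures per 1e9 hours (nearest whole number)

λ = 9.710e-06 /h, FIT = 9710


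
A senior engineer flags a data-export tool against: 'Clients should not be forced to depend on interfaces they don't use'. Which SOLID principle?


This describes the Interface Segregation Principle (ISP)

Interface Segregation Principle (ISP)


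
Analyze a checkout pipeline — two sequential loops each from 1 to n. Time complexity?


Reasoning: sequential dominates: O(n) + O(n) = O(n)
Complexity: O(n)

O(n)


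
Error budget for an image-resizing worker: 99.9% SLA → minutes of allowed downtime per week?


Formula: allowed downtime = period * (100 - SLA) / 100
Period (week) = 10080 minutes
Unavailability fraction = (100 - 99.9) / 100
Allowed downtime = 10080 * (100 - 99.9) / 100
Allowed downtime = 10.08 minutes

10.08 minutes


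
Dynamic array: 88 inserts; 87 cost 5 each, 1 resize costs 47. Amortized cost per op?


Formula: Amortized cost = Total cost / Operations
Total cost = (87 * 5) + (1 * 47)
Total cost = 435 + 47 = 482
Amortized = 482 / 88 = 5.4773

5.4773


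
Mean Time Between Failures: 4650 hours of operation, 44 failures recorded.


Formula: MTBF = Total operating time / Number of failures
MTBF = 4650 / 44
MTBF = 105.68 hours

105.68 hours


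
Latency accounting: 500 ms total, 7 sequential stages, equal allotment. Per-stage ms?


Formula: per_stage = total_budget / stages
per_stage = 500 / 7
per_stage = 71.43 ms

71.43 ms


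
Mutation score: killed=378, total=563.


Mutation score = killed / total * 100
Mutation score = 378 / 563 * 100
Mutation score = 67.14%

67.14%


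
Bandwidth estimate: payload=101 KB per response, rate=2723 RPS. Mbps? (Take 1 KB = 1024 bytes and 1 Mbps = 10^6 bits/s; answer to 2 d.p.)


Formula: Mbps = payload_bytes * RPS * 8 / 1e6
Payload per request = 101 KB = 101 * 1024 = 103424 bytes
Total bytes/sec = 103424 * 2723 = 281623552
Total bits/sec = 281623552 * 8 = 2252988416
Mbps = 2252988416 / 1e6 = 2252.99

2252.99 Mbps


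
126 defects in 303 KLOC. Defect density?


Defect density = defects / KLOC
Defect density = 126 / 303
Defect density = 0.416 defects/KLOC

0.416 defects/KLOC


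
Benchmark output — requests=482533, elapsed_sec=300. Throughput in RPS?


Formula: throughput = requests / seconds
throughput = 482533 / 300
throughput = 1608.44 requests/second

1608.44 requests/second


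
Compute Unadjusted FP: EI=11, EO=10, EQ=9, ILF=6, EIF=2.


UFP = EI*4 + EO*5 + EQ*4 + ILF*10 + EIF*7
UFP = 11*4 + 10*5 + 9*4 + 6*10 + 2*7
UFP = 44 + 50 + 36 + 60 + 14
UFP = 204

204


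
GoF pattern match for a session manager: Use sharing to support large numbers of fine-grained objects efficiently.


This matches the Flyweight pattern

Flyweight


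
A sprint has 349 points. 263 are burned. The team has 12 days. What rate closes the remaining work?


Formula: Required rate = Remaining points / Days left
Remaining = 349 - 263 = 86 points
Required rate = 86 / 12 = 7.17 points/day

7.17 points/day


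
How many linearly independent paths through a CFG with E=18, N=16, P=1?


Formula: V(G) = E - N + 2P
V(G) = 18 - 16 + 2*1
V(G) = 2 + 2
V(G) = 4

4


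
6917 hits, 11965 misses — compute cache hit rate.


Formula: hit rate = hits / (hits + misses) * 100
hit rate = 6917 / (6917 + 11965) * 100
hit rate = 6917 / 18882 * 100
hit rate = 36.63%

36.63%


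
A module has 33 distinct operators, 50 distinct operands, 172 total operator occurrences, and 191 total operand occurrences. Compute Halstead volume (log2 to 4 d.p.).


Formula: V = N * log2(η), where N = N1 + N2 and η = η1 + η2
η = 33 + 50 = 83
N = 172 + 191 = 363
log2(83) ≈ 6.3750
V = 363 * 6.3750 = 2314.13

2314.13


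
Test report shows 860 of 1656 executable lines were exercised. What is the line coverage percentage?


Coverage = covered / total * 100
Coverage = 860 / 1656 * 100
Coverage = 51.93%

51.93%


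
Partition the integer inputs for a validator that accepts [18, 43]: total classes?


Valid range: [18, 43]
Class 1: x < 18 — invalid
Class 2: 18 ≤ x ≤ 43 — valid
Class 3: x > 43 — invalid
Total equivalence classes: 3

3 equivalence classes


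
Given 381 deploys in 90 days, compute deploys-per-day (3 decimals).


Formula: deployments per day = releases / days
= 381 / 90
= 4.233 deploys/day
(equivalently, 29.63 deploys/week)

4.233 deploys/day


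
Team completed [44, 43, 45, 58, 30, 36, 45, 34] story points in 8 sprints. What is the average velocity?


Formula: Avg velocity = Total points / Number of sprints
Points: [44, 43, 45, 58, 30, 36, 45, 34]
Sum = 44 + 43 + 45 + 58 + 30 + 36 + 45 + 34 = 335
Avg velocity = 335 / 8 = 41.88 points/sprint

41.88 points/sprint


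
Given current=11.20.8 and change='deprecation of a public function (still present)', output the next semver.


Current: 11.20.8
Change category: 'deprecation of a public function (still present)' → minor bump
SemVer rule: minor bump → increment MINOR, reset PATCH to 0 (MAJOR unchanged)
New: 11.21.0

11.21.0


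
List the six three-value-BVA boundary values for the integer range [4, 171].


Range: [4, 171]
Boundaries: just below min, min, min+1, max-1, max, just above max
Values: [3, 4, 5, 170, 171, 172]

[3, 4, 5, 170, 171, 172]


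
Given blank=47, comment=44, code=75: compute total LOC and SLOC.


Total LOC = blank + comment + code
Total LOC = 47 + 44 + 75 = 166
SLOC (source only) = code = 75

Total LOC: 166, SLOC: 75


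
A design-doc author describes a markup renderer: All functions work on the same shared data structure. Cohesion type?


Reasoning: Functions share data
Type: Communicational cohesion

Communicational cohesion


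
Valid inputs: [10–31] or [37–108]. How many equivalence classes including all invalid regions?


Valid ranges: [10,31] and [37,108]
Class 1: x < 10 — invalid
Class 2: 10 ≤ x ≤ 31 — valid
Class 3: 31 < x < 37 — invalid (gap between ranges)
Class 4: 37 ≤ x ≤ 108 — valid
Class 5: x > 108 — invalid
Total equivalence classes: 5

5 equivalence classes


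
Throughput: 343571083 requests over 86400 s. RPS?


Formula: throughput = requests / seconds
throughput = 343571083 / 86400
throughput = 3976.52 requests/second

3976.52 requests/second


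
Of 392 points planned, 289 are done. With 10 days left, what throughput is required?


Formula: Required rate = Remaining points / Days left
Remaining = 392 - 289 = 103 points
Required rate = 103 / 10 = 10.3 points/day

10.3 points/day


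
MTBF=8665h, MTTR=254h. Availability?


Availability = MTBF / (MTBF + MTTR)
Availability = 8665 / (8665 + 254)
Availability = 8665 / 8919
Availability = 97.1521%

97.1521%


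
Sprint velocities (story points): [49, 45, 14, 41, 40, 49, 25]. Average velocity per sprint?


Formula: Avg velocity = Total points / Number of sprints
Points: [49, 45, 14, 41, 40, 49, 25]
Sum = 49 + 45 + 14 + 41 + 40 + 49 + 25 = 263
Avg velocity = 263 / 7 = 37.57 points/sprint

37.57 points/sprint


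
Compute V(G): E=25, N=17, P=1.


Formula: V(G) = E - N + 2P
V(G) = 25 - 17 + 2*1
V(G) = 8 + 2
V(G) = 10

10


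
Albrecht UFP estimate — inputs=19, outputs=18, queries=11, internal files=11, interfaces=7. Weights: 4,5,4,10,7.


UFP = EI*4 + EO*5 + EQ*4 + ILF*10 + EIF*7
UFP = 19*4 + 18*5 + 11*4 + 11*10 + 7*7
UFP = 76 + 90 + 44 + 110 + 49
UFP = 369

369


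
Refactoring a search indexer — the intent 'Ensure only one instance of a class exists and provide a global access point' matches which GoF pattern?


This matches the Singleton pattern

Singleton


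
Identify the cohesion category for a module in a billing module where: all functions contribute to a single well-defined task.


Reasoning: Best: single purpose
Type: Functional cohesion

Functional cohesion


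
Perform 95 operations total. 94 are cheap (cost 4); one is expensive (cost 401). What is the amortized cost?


Formula: Amortized cost = Total cost / Operations
Total cost = (94 * 4) + (1 * 401)
Total cost = 376 + 401 = 777
Amortized = 777 / 95 = 8.1789

8.1789


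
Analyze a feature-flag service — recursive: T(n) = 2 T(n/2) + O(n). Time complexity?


Reasoning: master theorem case 2 (merge-sort recurrence)
Complexity: O(n log n)

O(n log n)


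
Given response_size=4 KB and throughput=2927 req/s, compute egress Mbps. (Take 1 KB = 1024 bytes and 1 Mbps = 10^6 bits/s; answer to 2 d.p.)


Formula: Mbps = payload_bytes * RPS * 8 / 1e6
Payload per request = 4 KB = 4 * 1024 = 4096 bytes
Total bytes/sec = 4096 * 2927 = 11988992
Total bits/sec = 11988992 * 8 = 95911936
Mbps = 95911936 / 1e6 = 95.91

95.91 Mbps


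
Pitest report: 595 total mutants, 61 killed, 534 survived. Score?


Mutation score = killed / total * 100
Mutation score = 61 / 595 * 100
Mutation score = 10.25%

10.25%


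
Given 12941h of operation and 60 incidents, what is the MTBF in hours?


Formula: MTBF = Total operating time / Number of failures
MTBF = 12941 / 60
MTBF = 215.68 hours

215.68 hours


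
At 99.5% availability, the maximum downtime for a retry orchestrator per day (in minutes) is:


Formula: allowed downtime = period * (100 - SLA) / 100
Period (day) = 1440 minutes
Unavailability fraction = (100 - 99.5) / 100
Allowed downtime = 1440 * (100 - 99.5) / 100
Allowed downtime = 7.2 minutes

7.2 minutes


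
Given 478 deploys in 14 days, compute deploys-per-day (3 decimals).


Formula: deployments per day = releases / days
= 478 / 14
= 34.143 deploys/day
(equivalently, 239.0 deploys/week)

34.143 deploys/day


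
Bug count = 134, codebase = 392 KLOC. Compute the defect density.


Defect density = defects / KLOC
Defect density = 134 / 392
Defect density = 0.342 defects/KLOC

0.342 defects/KLOC


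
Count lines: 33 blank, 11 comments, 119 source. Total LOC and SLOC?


Total LOC = blank + comment + code
Total LOC = 33 + 11 + 119 = 163
SLOC (source only) = code = 119

Total LOC: 163, SLOC: 119


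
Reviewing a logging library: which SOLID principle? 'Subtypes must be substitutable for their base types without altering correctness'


This describes the Liskov Substitution Principle (LSP)

Liskov Substitution Principle (LSP)


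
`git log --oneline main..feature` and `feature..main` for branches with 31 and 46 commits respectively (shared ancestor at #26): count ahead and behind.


Common ancestor: commit #26
feature commits after divergence: 31 - 26 = 5
main commits after divergence: 46 - 26 = 20
feature is 5 commits ahead of main
main is 20 commits ahead of feature

feature ahead: 5, main ahead: 20


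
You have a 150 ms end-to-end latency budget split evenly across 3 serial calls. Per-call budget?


Formula: per_stage = total_budget / stages
per_stage = 150 / 3
per_stage = 50.0 ms

50.0 ms


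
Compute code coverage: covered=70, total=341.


Coverage = covered / total * 100
Coverage = 70 / 341 * 100
Coverage = 20.53%

20.53%


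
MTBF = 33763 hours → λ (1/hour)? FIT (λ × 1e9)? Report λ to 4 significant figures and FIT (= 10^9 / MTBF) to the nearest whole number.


Formula: λ = 1 / MTBF; FIT = λ × 1e9 = 1e9 / MTBF
λ = 1 / 33763 ≈ 2.962e-05 failures/hour
FIT = 1e9 / 33763 ≈ 29618 failures per 1e9 hours (nearest whole number)

λ = 2.962e-05 /h, FIT = 29618


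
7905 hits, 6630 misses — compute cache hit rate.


Formula: hit rate = hits / (hits + misses) * 100
hit rate = 7905 / (7905 + 6630) * 100
hit rate = 7905 / 14535 * 100
hit rate = 54.39%

54.39%


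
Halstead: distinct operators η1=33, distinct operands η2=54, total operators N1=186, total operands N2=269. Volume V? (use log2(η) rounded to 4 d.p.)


Formula: V = N * log2(η), where N = N1 + N2 and η = η1 + η2
η = 33 + 54 = 87
N = 186 + 269 = 455
log2(87) ≈ 6.4429
V = 455 * 6.4429 = 2931.52

2931.52


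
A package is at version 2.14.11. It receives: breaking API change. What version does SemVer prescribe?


Current: 2.14.11
Change category: 'breaking API change' → major bump
SemVer rule: major bump → increment MAJOR, reset MINOR and PATCH to 0
New: 3.0.0

3.0.0


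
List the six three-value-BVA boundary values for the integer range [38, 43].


Range: [38, 43]
Boundaries: just below min, min, min+1, max-1, max, just above max
Values: [37, 38, 39, 42, 43, 44]

[37, 38, 39, 42, 43, 44]


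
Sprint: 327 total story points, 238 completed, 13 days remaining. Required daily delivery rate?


Formula: Required rate = Remaining points / Days left
Remaining = 327 - 238 = 89 points
Required rate = 89 / 13 = 6.85 points/day

6.85 points/day


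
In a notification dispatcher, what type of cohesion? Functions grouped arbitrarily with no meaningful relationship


Reasoning: Worst: random grouping
Type: Coincidental cohesion

Coincidental cohesion


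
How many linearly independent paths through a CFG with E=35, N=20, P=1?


Formula: V(G) = E - N + 2P
V(G) = 35 - 20 + 2*1
V(G) = 15 + 2
V(G) = 17

17


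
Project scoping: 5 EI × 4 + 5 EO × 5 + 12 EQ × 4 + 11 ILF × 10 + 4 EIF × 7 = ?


UFP = EI*4 + EO*5 + EQ*4 + ILF*10 + EIF*7
UFP = 5*4 + 5*5 + 12*4 + 11*10 + 4*7
UFP = 20 + 25 + 48 + 110 + 28
UFP = 231

231


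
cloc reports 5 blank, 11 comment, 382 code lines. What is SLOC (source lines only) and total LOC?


Total LOC = blank + comment + code
Total LOC = 5 + 11 + 382 = 398
SLOC (source only) = code = 382

Total LOC: 398, SLOC: 382


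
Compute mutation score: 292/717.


Mutation score = killed / total * 100
Mutation score = 292 / 717 * 100
Mutation score = 40.73%

40.73%


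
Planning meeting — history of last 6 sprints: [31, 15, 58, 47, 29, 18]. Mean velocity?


Formula: Avg velocity = Total points / Number of sprints
Points: [31, 15, 58, 47, 29, 18]
Sum = 31 + 15 + 58 + 47 + 29 + 18 = 198
Avg velocity = 198 / 6 = 33.0 points/sprint

33.0 points/sprint


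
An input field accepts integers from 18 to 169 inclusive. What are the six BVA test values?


Range: [18, 169]
Boundaries: just below min, min, min+1, max-1, max, just above max
Values: [17, 18, 19, 168, 169, 170]

[17, 18, 19, 168, 169, 170]


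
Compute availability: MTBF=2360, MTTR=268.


Availability = MTBF / (MTBF + MTTR)
Availability = 2360 / (2360 + 268)
Availability = 2360 / 2628
Availability = 89.8021%

89.8021%


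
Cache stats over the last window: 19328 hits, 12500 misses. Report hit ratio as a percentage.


Formula: hit rate = hits / (hits + misses) * 100
hit rate = 19328 / (19328 + 12500) * 100
hit rate = 19328 / 31828 * 100
hit rate = 60.73%

60.73%


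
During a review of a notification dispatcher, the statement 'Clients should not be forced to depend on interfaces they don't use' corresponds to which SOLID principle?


This describes the Interface Segregation Principle (ISP)

Interface Segregation Principle (ISP)


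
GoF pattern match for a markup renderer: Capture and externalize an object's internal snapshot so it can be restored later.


This matches the Memento pattern

Memento


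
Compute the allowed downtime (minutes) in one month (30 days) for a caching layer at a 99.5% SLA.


Formula: allowed downtime = period * (100 - SLA) / 100
Period (month (30 days)) = 43200 minutes
Unavailability fraction = (100 - 99.5) / 100
Allowed downtime = 43200 * (100 - 99.5) / 100
Allowed downtime = 216.0 minutes

216.0 minutes


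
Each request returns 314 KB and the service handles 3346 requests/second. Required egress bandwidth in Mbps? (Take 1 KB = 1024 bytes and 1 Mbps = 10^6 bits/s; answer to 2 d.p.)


Formula: Mbps = payload_bytes * RPS * 8 / 1e6
Payload per request = 314 KB = 314 * 1024 = 321536 bytes
Total bytes/sec = 321536 * 3346 = 1075859456
Total bits/sec = 1075859456 * 8 = 8606875648
Mbps = 8606875648 / 1e6 = 8606.88

8606.88 Mbps


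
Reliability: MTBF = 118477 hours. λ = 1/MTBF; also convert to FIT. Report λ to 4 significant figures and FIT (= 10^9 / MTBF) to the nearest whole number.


Formula: λ = 1 / MTBF; FIT = λ × 1e9 = 1e9 / MTBF
λ = 1 / 118477 ≈ 8.440e-06 failures/hour
FIT = 1e9 / 118477 ≈ 8440 failures per 1e9 hours (nearest whole number)

λ = 8.440e-06 /h, FIT = 8440


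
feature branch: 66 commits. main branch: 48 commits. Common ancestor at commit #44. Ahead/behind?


Common ancestor: commit #44
feature commits after divergence: 66 - 44 = 22
main commits after divergence: 48 - 44 = 4
feature is 22 commits ahead of main
main is 4 commits ahead of feature

feature ahead: 22, main ahead: 4


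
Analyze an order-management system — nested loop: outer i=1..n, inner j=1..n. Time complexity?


Reasoning: n iterations times n iterations
Complexity: O(n^2)

O(n^2)


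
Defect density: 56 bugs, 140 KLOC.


Defect density = defects / KLOC
Defect density = 56 / 140
Defect density = 0.4 defects/KLOC

0.4 defects/KLOC


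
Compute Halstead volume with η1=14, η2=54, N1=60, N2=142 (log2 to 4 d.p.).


Formula: V = N * log2(η), where N = N1 + N2 and η = η1 + η2
η = 14 + 54 = 68
N = 60 + 142 = 202
log2(68) ≈ 6.0875
V = 202 * 6.0875 = 1229.68

1229.68


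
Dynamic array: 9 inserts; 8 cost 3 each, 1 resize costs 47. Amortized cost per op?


Formula: Amortized cost = Total cost / Operations
Total cost = (8 * 3) + (1 * 47)
Total cost = 24 + 47 = 71
Amortized = 71 / 9 = 7.8889

7.8889


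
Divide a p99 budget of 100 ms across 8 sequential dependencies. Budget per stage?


Formula: per_stage = total_budget / stages
per_stage = 100 / 8
per_stage = 12.5 ms

12.5 ms


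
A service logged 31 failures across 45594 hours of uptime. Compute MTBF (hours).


Formula: MTBF = Total operating time / Number of failures
MTBF = 45594 / 31
MTBF = 1470.77 hours

1470.77 hours


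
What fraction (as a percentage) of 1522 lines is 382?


Coverage = covered / total * 100
Coverage = 382 / 1522 * 100
Coverage = 25.1%

25.1%


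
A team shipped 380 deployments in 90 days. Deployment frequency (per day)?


Formula: deployments per day = releases / days
= 380 / 90
= 4.222 deploys/day
(equivalently, 29.56 deploys/week)

4.222 deploys/day


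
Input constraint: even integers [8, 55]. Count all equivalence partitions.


Constraint: even integers in [8, 55]
Class 1: x < 8 — out-of-range invalid
Class 2: x in [8,55] but odd — wrong type invalid
Class 3: x in [8,55] and even — valid
Class 4: x > 55 — out-of-range invalid
Total equivalence classes: 4

4 equivalence classes


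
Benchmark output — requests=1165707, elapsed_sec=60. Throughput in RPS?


Formula: throughput = requests / seconds
throughput = 1165707 / 60
throughput = 19428.45 requests/second

19428.45 requests/second


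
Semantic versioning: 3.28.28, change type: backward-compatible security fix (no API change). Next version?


Current: 3.28.28
Change category: 'backward-compatible security fix (no API change)' → patch bump
SemVer rule: patch bump → increment PATCH (MAJOR and MINOR unchanged)
New: 3.28.29

3.28.29


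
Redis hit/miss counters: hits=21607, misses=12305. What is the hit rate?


Formula: hit rate = hits / (hits + misses) * 100
hit rate = 21607 / (21607 + 12305) * 100
hit rate = 21607 / 33912 * 100
hit rate = 63.71%

63.71%


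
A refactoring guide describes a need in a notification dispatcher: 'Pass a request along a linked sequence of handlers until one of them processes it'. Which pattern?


This matches the Chain of Responsibility pattern

Chain of Responsibility


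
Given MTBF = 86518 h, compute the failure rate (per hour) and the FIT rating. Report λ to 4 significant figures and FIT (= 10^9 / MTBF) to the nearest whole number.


Formula: λ = 1 / MTBF; FIT = λ × 1e9 = 1e9 / MTBF
λ = 1 / 86518 ≈ 1.156e-05 failures/hour
FIT = 1e9 / 86518 ≈ 11558 failures per 1e9 hours (nearest whole number)

λ = 1.156e-05 /h, FIT = 11558


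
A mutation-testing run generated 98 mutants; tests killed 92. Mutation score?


Mutation score = killed / total * 100
Mutation score = 92 / 98 * 100
Mutation score = 93.88%

93.88%


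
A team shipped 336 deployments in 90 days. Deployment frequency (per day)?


Formula: deployments per day = releases / days
= 336 / 90
= 3.733 deploys/day
(equivalently, 26.13 deploys/week)

3.733 deploys/day


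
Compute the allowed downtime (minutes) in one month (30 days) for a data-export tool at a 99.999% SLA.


Formula: allowed downtime = period * (100 - SLA) / 100
Period (month (30 days)) = 43200 minutes
Unavailability fraction = (100 - 99.999) / 100
Allowed downtime = 43200 * (100 - 99.999) / 100
Allowed downtime = 0.432 minutes

0.432 minutes


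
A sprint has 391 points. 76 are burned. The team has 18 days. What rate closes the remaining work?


Formula: Required rate = Remaining points / Days left
Remaining = 391 - 76 = 315 points
Required rate = 315 / 18 = 17.5 points/day

17.5 points/day


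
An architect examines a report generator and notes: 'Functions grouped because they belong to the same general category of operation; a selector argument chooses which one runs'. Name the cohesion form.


Reasoning: Grouped by category of activity, not by data or sequence
Type: Logical cohesion

Logical cohesion


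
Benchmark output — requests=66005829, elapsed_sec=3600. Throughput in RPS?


Formula: throughput = requests / seconds
throughput = 66005829 / 3600
throughput = 18334.95 requests/second

18334.95 requests/second


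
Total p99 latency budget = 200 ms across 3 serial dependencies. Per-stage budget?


Formula: per_stage = total_budget / stages
per_stage = 200 / 3
per_stage = 66.67 ms

66.67 ms


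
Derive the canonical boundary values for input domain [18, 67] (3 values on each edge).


Range: [18, 67]
Boundaries: just below min, min, min+1, max-1, max, just above max
Values: [17, 18, 19, 66, 67, 68]

[17, 18, 19, 66, 67, 68]


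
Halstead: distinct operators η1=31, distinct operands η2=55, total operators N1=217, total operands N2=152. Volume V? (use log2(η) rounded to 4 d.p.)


Formula: V = N * log2(η), where N = N1 + N2 and η = η1 + η2
η = 31 + 55 = 86
N = 217 + 152 = 369
log2(86) ≈ 6.4263
V = 369 * 6.4263 = 2371.30

2371.30


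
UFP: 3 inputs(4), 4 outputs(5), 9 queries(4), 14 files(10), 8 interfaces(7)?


UFP = EI*4 + EO*5 + EQ*4 + ILF*10 + EIF*7
UFP = 3*4 + 4*5 + 9*4 + 14*10 + 8*7
UFP = 12 + 20 + 36 + 140 + 56
UFP = 264

264


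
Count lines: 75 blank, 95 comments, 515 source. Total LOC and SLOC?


Total LOC = blank + comment + code
Total LOC = 75 + 95 + 515 = 685
SLOC (source only) = code = 515

Total LOC: 685, SLOC: 515


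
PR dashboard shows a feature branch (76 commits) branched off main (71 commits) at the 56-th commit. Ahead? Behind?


Common ancestor: commit #56
feature commits after divergence: 76 - 56 = 20
main commits after divergence: 71 - 56 = 15
feature is 20 commits ahead of main
main is 15 commits ahead of feature

feature ahead: 20, main ahead: 15


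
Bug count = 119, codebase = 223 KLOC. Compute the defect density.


Defect density = defects / KLOC
Defect density = 119 / 223
Defect density = 0.534 defects/KLOC

0.534 defects/KLOC


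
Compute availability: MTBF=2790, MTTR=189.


Availability = MTBF / (MTBF + MTTR)
Availability = 2790 / (2790 + 189)
Availability = 2790 / 2979
Availability = 93.6556%

93.6556%


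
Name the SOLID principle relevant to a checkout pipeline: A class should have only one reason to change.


This describes the Single Responsibility Principle (SRP)

Single Responsibility Principle (SRP)


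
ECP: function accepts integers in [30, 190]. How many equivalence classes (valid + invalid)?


Valid range: [30, 190]
Class 1: x < 30 — invalid
Class 2: 30 ≤ x ≤ 190 — valid
Class 3: x > 190 — invalid
Total equivalence classes: 3

3 equivalence classes


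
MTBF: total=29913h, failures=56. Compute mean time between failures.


Formula: MTBF = Total operating time / Number of failures
MTBF = 29913 / 56
MTBF = 534.16 hours

534.16 hours


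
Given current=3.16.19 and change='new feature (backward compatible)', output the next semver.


Current: 3.16.19
Change category: 'new feature (backward compatible)' → minor bump
SemVer rule: minor bump → increment MINOR, reset PATCH to 0 (MAJOR unchanged)
New: 3.17.0

3.17.0


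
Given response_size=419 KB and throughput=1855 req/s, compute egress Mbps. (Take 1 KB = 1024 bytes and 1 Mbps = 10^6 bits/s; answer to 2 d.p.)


Formula: Mbps = payload_bytes * RPS * 8 / 1e6
Payload per request = 419 KB = 419 * 1024 = 429056 bytes
Total bytes/sec = 429056 * 1855 = 795898880
Total bits/sec = 795898880 * 8 = 6367191040
Mbps = 6367191040 / 1e6 = 6367.19

6367.19 Mbps


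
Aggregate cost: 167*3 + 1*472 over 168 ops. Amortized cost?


Formula: Amortized cost = Total cost / Operations
Total cost = (167 * 3) + (1 * 472)
Total cost = 501 + 472 = 973
Amortized = 973 / 168 = 5.7917

5.7917


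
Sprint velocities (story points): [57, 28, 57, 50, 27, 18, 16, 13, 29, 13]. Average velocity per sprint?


Formula: Avg velocity = Total points / Number of sprints
Points: [57, 28, 57, 50, 27, 18, 16, 13, 29, 13]
Sum = 57 + 28 + 57 + 50 + 27 + 18 + 16 + 13 + 29 + 13 = 308
Avg velocity = 308 / 10 = 30.8 points/sprint

30.8 points/sprint


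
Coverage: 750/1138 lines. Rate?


Coverage = covered / total * 100
Coverage = 750 / 1138 * 100
Coverage = 65.91%

65.91%


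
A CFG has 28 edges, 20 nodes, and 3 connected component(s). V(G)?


Formula: V(G) = E - N + 2P
V(G) = 28 - 20 + 2*3
V(G) = 8 + 6
V(G) = 14

14


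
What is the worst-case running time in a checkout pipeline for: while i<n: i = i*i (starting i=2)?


Reasoning: squaring drives double-exponential growth; iterations ~ log log n
Complexity: O(log log n)

O(log log n)
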